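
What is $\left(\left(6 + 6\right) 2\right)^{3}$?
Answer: $13824$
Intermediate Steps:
$\left(\left(6 + 6\right) 2\right)^{3} = \left(12 \cdot 2\right)^{3} = 24^{3} = 13824$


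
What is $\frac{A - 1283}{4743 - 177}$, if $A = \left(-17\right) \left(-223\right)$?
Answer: $\frac{418}{761} \approx 0.54928$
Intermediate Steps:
$A = 3791$
$\frac{A - 1283}{4743 - 177} = \frac{3791 - 1283}{4743 - 177} = \frac{2508}{4566} = 2508 \cdot \frac{1}{4566} = \frac{418}{761}$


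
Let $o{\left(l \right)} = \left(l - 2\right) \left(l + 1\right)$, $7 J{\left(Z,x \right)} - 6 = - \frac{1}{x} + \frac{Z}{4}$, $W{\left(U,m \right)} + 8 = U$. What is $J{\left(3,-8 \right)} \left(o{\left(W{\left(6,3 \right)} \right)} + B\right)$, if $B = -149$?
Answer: $- \frac{7975}{56} \approx -142.41$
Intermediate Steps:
$W{\left(U,m \right)} = -8 + U$
$J{\left(Z,x \right)} = \frac{6}{7} - \frac{1}{7 x} + \frac{Z}{28}$ ($J{\left(Z,x \right)} = \frac{6}{7} + \frac{- \frac{1}{x} + \frac{Z}{4}}{7} = \frac{6}{7} + \left(- \frac{1}{7 x} + \frac{Z}{28}\right) = \frac{6}{7} - \frac{1}{7 x} + \frac{Z}{28}$)
$o{\left(l \right)} = \left(1 + l\right) \left(-2 + l\right)$ ($o{\left(l \right)} = \left(-2 + l\right) \left(1 + l\right) = \left(1 + l\right) \left(-2 + l\right)$)
$J{\left(3,-8 \right)} \left(o{\left(W{\left(6,3 \right)} \right)} + B\right) = \frac{-4 - 8 \left(24 + 3\right)}{28 \left(-8\right)} \left(\left(-2 + \left(-8 + 6\right)^{2} - \left(-8 + 6\right)\right) - 149\right) = \frac{1}{28} \left(- \frac{1}{8}\right) \left(-4 - 216\right) \left(\left(-2 + \left(-2\right)^{2} - -2\right) - 149\right) = \frac{1}{28} \left(- \frac{1}{8}\right) \left(-4 - 216\right) \left(\left(-2 + 4 + 2\right) - 149\right) = \frac{1}{28} \left(- \frac{1}{8}\right) \left(-220\right) \left(4 - 149\right) = \frac{55}{56} \left(-145\right) = - \frac{7975}{56}$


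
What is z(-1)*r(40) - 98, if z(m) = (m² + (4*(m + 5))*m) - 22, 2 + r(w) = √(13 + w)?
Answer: -24 - 37*√53 ≈ -293.36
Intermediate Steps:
r(w) = -2 + √(13 + w)
z(m) = -22 + m² + m*(20 + 4*m) (z(m) = (m² + (4*(5 + m))*m) - 22 = (m² + (20 + 4*m)*m) - 22 = (m² + m*(20 + 4*m)) - 22 = -22 + m² + m*(20 + 4*m))
z(-1)*r(40) - 98 = (-22 + 5*(-1)² + 20*(-1))*(-2 + √(13 + 40)) - 98 = (-22 + 5*1 - 20)*(-2 + √53) - 98 = (-22 + 5 - 20)*(-2 + √53) - 98 = -37*(-2 + √53) - 98 = (74 - 37*√53) - 98 = -24 - 37*√53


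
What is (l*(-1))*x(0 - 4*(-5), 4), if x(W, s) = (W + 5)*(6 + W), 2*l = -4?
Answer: 1300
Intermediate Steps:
l = -2 (l = (½)*(-4) = -2)
x(W, s) = (5 + W)*(6 + W)
(l*(-1))*x(0 - 4*(-5), 4) = (-2*(-1))*(30 + (0 - 4*(-5))² + 11*(0 - 4*(-5))) = 2*(30 + (0 + 20)² + 11*(0 + 20)) = 2*(30 + 20² + 11*20) = 2*(30 + 400 + 220) = 2*650 = 1300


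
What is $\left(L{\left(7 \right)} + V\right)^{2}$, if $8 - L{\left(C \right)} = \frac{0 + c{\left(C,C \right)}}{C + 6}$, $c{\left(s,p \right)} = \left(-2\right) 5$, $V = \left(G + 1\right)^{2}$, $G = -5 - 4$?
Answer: $\frac{894916}{169} \approx 5295.4$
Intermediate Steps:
$G = -9$
$V = 64$ ($V = \left(-9 + 1\right)^{2} = \left(-8\right)^{2} = 64$)
$c{\left(s,p \right)} = -10$
$L{\left(C \right)} = 8 + \frac{10}{6 + C}$ ($L{\left(C \right)} = 8 - \frac{0 - 10}{C + 6} = 8 - - \frac{10}{6 + C} = 8 + \frac{10}{6 + C}$)
$\left(L{\left(7 \right)} + V\right)^{2} = \left(\frac{2 \left(29 + 4 \cdot 7\right)}{6 + 7} + 64\right)^{2} = \left(\frac{2 \left(29 + 28\right)}{13} + 64\right)^{2} = \left(2 \cdot \frac{1}{13} \cdot 57 + 64\right)^{2} = \left(\frac{114}{13} + 64\right)^{2} = \left(\frac{946}{13}\right)^{2} = \frac{894916}{169}$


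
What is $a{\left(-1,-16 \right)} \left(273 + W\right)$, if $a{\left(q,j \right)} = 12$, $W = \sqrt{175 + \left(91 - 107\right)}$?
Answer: $3276 + 12 \sqrt{159} \approx 3427.3$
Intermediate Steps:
$W = \sqrt{159}$ ($W = \sqrt{175 - 16} = \sqrt{159} \approx 12.61$)
$a{\left(-1,-16 \right)} \left(273 + W\right) = 12 \left(273 + \sqrt{159}\right) = 3276 + 12 \sqrt{159}$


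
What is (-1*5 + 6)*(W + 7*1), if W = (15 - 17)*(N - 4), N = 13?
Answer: -11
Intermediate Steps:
W = -18 (W = (15 - 17)*(13 - 4) = -2*9 = -18)
(-1*5 + 6)*(W + 7*1) = (-1*5 + 6)*(-18 + 7*1) = (-5 + 6)*(-18 + 7) = 1*(-11) = -11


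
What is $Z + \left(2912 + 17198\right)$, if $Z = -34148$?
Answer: $-14038$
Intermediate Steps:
$Z + \left(2912 + 17198\right) = -34148 + \left(2912 + 17198\right) = -34148 + 20110 = -14038$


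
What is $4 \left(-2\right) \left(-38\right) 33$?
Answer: $10032$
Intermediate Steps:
$4 \left(-2\right) \left(-38\right) 33 = \left(-8\right) \left(-38\right) 33 = 304 \cdot 33 = 10032$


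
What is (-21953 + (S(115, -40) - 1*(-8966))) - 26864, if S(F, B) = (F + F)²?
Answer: 13049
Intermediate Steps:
S(F, B) = 4*F² (S(F, B) = (2*F)² = 4*F²)
(-21953 + (S(115, -40) - 1*(-8966))) - 26864 = (-21953 + (4*115² - 1*(-8966))) - 26864 = (-21953 + (4*13225 + 8966)) - 26864 = (-21953 + (52900 + 8966)) - 26864 = (-21953 + 61866) - 26864 = 39913 - 26864 = 13049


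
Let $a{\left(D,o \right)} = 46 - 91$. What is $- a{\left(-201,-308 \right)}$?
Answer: $45$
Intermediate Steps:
$a{\left(D,o \right)} = -45$
$- a{\left(-201,-308 \right)} = \left(-1\right) \left(-45\right) = 45$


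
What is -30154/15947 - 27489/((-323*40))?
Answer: 2869259/12119720 ≈ 0.23674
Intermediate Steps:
-30154/15947 - 27489/((-323*40)) = -30154*1/15947 - 27489/(-12920) = -30154/15947 - 27489*(-1/12920) = -30154/15947 + 1617/760 = 2869259/12119720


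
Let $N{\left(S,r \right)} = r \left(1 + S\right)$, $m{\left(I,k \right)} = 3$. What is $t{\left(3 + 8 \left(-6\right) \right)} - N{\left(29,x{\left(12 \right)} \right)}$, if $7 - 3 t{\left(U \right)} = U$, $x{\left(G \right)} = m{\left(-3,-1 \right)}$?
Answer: $- \frac{218}{3} \approx -72.667$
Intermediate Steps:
$x{\left(G \right)} = 3$
$t{\left(U \right)} = \frac{7}{3} - \frac{U}{3}$
$t{\left(3 + 8 \left(-6\right) \right)} - N{\left(29,x{\left(12 \right)} \right)} = \left(\frac{7}{3} - \frac{3 + 8 \left(-6\right)}{3}\right) - 3 \left(1 + 29\right) = \left(\frac{7}{3} - \frac{3 - 48}{3}\right) - 3 \cdot 30 = \left(\frac{7}{3} - -15\right) - 90 = \left(\frac{7}{3} + 15\right) - 90 = \frac{52}{3} - 90 = - \frac{218}{3}$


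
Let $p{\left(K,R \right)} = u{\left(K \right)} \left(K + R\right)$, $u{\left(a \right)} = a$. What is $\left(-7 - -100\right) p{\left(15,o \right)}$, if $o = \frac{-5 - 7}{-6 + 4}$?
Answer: $29295$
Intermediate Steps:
$o = 6$ ($o = - \frac{12}{-2} = \left(-12\right) \left(- \frac{1}{2}\right) = 6$)
$p{\left(K,R \right)} = K \left(K + R\right)$
$\left(-7 - -100\right) p{\left(15,o \right)} = \left(-7 - -100\right) 15 \left(15 + 6\right) = \left(-7 + 100\right) 15 \cdot 21 = 93 \cdot 315 = 29295$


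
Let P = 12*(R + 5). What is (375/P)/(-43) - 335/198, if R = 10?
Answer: -29635/17028 ≈ -1.7404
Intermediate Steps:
P = 180 (P = 12*(10 + 5) = 12*15 = 180)
(375/P)/(-43) - 335/198 = (375/180)/(-43) - 335/198 = (375*(1/180))*(-1/43) - 335*1/198 = (25/12)*(-1/43) - 335/198 = -25/516 - 335/198 = -29635/17028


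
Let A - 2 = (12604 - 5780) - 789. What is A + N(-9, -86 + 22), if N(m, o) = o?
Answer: 5973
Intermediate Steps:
A = 6037 (A = 2 + ((12604 - 5780) - 789) = 2 + (6824 - 789) = 2 + 6035 = 6037)
A + N(-9, -86 + 22) = 6037 + (-86 + 22) = 6037 - 64 = 5973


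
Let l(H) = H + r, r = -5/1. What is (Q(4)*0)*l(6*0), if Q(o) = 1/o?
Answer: 0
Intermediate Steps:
r = -5 (r = -5*1 = -5)
l(H) = -5 + H (l(H) = H - 5 = -5 + H)
(Q(4)*0)*l(6*0) = (0/4)*(-5 + 6*0) = ((¼)*0)*(-5 + 0) = 0*(-5) = 0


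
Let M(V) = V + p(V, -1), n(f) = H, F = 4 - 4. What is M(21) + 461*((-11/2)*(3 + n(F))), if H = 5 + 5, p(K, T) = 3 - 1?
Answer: -65877/2 ≈ -32939.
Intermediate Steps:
F = 0
p(K, T) = 2
H = 10
n(f) = 10
M(V) = 2 + V (M(V) = V + 2 = 2 + V)
M(21) + 461*((-11/2)*(3 + n(F))) = (2 + 21) + 461*((-11/2)*(3 + 10)) = 23 + 461*(-11*½*13) = 23 + 461*(-11/2*13) = 23 + 461*(-143/2) = 23 - 65923/2 = -65877/2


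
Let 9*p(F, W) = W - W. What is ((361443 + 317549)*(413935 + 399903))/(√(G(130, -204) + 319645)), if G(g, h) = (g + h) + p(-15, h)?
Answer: 552589491296*√319571/319571 ≈ 9.7751e+8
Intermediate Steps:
p(F, W) = 0 (p(F, W) = (W - W)/9 = (⅑)*0 = 0)
G(g, h) = g + h (G(g, h) = (g + h) + 0 = g + h)
((361443 + 317549)*(413935 + 399903))/(√(G(130, -204) + 319645)) = ((361443 + 317549)*(413935 + 399903))/(√((130 - 204) + 319645)) = (678992*813838)/(√(-74 + 319645)) = 552589491296/(√319571) = 552589491296*(√319571/319571) = 552589491296*√319571/319571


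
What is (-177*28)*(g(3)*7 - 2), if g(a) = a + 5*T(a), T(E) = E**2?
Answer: -1655304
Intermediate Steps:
g(a) = a + 5*a**2
(-177*28)*(g(3)*7 - 2) = (-177*28)*((3*(1 + 5*3))*7 - 2) = -4956*((3*(1 + 15))*7 - 2) = -4956*((3*16)*7 - 2) = -4956*(48*7 - 2) = -4956*(336 - 2) = -4956*334 = -1655304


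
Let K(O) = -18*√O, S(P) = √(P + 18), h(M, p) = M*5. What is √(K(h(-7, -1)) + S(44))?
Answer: √(√62 - 18*I*√35) ≈ 7.5715 - 7.0323*I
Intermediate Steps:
h(M, p) = 5*M
S(P) = √(18 + P)
√(K(h(-7, -1)) + S(44)) = √(-18*I*√35 + √(18 + 44)) = √(-18*I*√35 + √62) = √(√62 - 18*I*√35)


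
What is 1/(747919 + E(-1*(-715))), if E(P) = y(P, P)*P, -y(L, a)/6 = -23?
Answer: 1/846589 ≈ 1.1812e-6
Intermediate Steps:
y(L, a) = 138 (y(L, a) = -6*(-23) = 138)
E(P) = 138*P
1/(747919 + E(-1*(-715))) = 1/(747919 + 138*(-1*(-715))) = 1/(747919 + 138*715) = 1/(747919 + 98670) = 1/846589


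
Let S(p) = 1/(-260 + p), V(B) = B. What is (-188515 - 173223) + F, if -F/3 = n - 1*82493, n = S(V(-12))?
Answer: -31078445/272 ≈ -1.1426e+5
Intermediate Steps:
n = -1/272 (n = 1/(-260 - 12) = 1/(-272) = -1/272 ≈ -0.0036765)
F = 67314291/272 (F = -3*(-1/272 - 1*82493) = -3*(-1/272 - 82493) = -3*(-22438097/272) = 67314291/272 ≈ 2.4748e+5)
(-188515 - 173223) + F = (-188515 - 173223) + 67314291/272 = -361738 + 67314291/272 = -31078445/272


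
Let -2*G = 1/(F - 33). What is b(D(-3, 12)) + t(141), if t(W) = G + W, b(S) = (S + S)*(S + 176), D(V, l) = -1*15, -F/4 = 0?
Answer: -309473/66 ≈ -4689.0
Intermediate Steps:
F = 0 (F = -4*0 = 0)
D(V, l) = -15
G = 1/66 (G = -1/(2*(0 - 33)) = -½/(-33) = -½*(-1/33) = 1/66 ≈ 0.015152)
b(S) = 2*S*(176 + S) (b(S) = (2*S)*(176 + S) = 2*S*(176 + S))
t(W) = 1/66 + W
b(D(-3, 12)) + t(141) = 2*(-15)*(176 - 15) + (1/66 + 141) = 2*(-15)*161 + 9307/66 = -4830 + 9307/66 = -309473/66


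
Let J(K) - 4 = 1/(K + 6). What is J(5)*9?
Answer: 405/11 ≈ 36.818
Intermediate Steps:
J(K) = 4 + 1/(6 + K) (J(K) = 4 + 1/(K + 6) = 4 + 1/(6 + K))
J(5)*9 = ((25 + 4*5)/(6 + 5))*9 = ((25 + 20)/11)*9 = ((1/11)*45)*9 = (45/11)*9 = 405/11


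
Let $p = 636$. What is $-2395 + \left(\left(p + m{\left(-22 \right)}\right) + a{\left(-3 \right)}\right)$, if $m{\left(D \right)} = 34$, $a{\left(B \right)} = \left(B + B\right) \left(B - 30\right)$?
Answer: $-1527$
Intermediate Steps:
$a{\left(B \right)} = 2 B \left(-30 + B\right)$
$-2395 + \left(\left(p + m{\left(-22 \right)}\right) + a{\left(-3 \right)}\right) = -2395 + \left(\left(636 + 34\right) + 2 \left(-3\right) \left(-30 - 3\right)\right) = -2395 + \left(670 + 2 \left(-3\right) \left(-33\right)\right) = -2395 + \left(670 + 198\right) = -2395 + 868 = -1527$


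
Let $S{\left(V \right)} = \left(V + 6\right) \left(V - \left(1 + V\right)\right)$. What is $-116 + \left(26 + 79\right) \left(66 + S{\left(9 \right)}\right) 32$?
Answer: $171244$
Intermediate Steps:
$S{\left(V \right)} = -6 - V$ ($S{\left(V \right)} = \left(6 + V\right) \left(-1\right) = -6 - V$)
$-116 + \left(26 + 79\right) \left(66 + S{\left(9 \right)}\right) 32 = -116 + \left(26 + 79\right) \left(66 - 15\right) 32 = -116 + 105 \left(66 - 15\right) 32 = -116 + 105 \cdot 51 \cdot 32 = -116 + 5355 \cdot 32 = -116 + 171360 = 171244$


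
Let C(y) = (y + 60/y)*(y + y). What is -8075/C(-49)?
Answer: -8075/4922 ≈ -1.6406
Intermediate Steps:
C(y) = 2*y*(y + 60/y) (C(y) = (y + 60/y)*(2*y) = 2*y*(y + 60/y))
-8075/C(-49) = -8075/(120 + 2*(-49)²) = -8075/(120 + 2*2401) = -8075/(120 + 4802) = -8075/4922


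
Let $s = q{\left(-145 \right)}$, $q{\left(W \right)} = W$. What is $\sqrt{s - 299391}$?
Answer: $4 i \sqrt{18721} \approx 547.3 i$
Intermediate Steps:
$s = -145$
$\sqrt{s - 299391} = \sqrt{-145 - 299391} = \sqrt{-299536} = 4 i \sqrt{18721}$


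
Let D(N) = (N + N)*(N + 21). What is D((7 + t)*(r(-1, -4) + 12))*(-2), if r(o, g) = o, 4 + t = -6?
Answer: -1584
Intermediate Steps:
t = -10 (t = -4 - 6 = -10)
D(N) = 2*N*(21 + N) (D(N) = (2*N)*(21 + N) = 2*N*(21 + N))
D((7 + t)*(r(-1, -4) + 12))*(-2) = (2*((7 - 10)*(-1 + 12))*(21 + (7 - 10)*(-1 + 12)))*(-2) = (2*(-3*11)*(21 - 3*11))*(-2) = (2*(-33)*(21 - 33))*(-2) = (2*(-33)*(-12))*(-2) = 792*(-2) = -1584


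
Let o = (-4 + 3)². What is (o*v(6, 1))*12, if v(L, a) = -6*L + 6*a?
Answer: -360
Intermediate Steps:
o = 1 (o = (-1)² = 1)
(o*v(6, 1))*12 = (1*(-6*6 + 6*1))*12 = (1*(-36 + 6))*12 = (1*(-30))*12 = -30*12 = -360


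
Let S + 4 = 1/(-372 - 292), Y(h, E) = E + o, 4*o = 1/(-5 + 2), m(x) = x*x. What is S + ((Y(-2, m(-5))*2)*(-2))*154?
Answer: -30582515/1992 ≈ -15353.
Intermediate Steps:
m(x) = x**2
o = -1/12 (o = 1/(4*(-5 + 2)) = (1/4)/(-3) = (1/4)*(-1/3) = -1/12 ≈ -0.083333)
Y(h, E) = -1/12 + E (Y(h, E) = E - 1/12 = -1/12 + E)
S = -2657/664 (S = -4 + 1/(-372 - 292) = -4 + 1/(-664) = -4 - 1/664 = -2657/664 ≈ -4.0015)
S + ((Y(-2, m(-5))*2)*(-2))*154 = -2657/664 + (((-1/12 + (-5)**2)*2)*(-2))*154 = -2657/664 + (((-1/12 + 25)*2)*(-2))*154 = -2657/664 + (((299/12)*2)*(-2))*154 = -2657/664 + ((299/6)*(-2))*154 = -2657/664 - 299/3*154 = -2657/664 - 46046/3 = -30582515/1992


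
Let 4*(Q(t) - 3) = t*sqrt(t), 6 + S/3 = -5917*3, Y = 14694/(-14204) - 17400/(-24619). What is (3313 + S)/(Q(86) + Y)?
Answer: 94911689772345394788/28257325047060155591 - 763619834899623876076*sqrt(86)/28257325047060155591 ≈ -247.25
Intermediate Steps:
Y = -57300993/174844138 (Y = 14694*(-1/14204) - 17400*(-1/24619) = -7347/7102 + 17400/24619 = -57300993/174844138 ≈ -0.32773)
S = -53271 (S = -18 + 3*(-5917*3) = -18 + 3*(-17751) = -18 - 53253 = -53271)
Q(t) = 3 + t**(3/2)/4 (Q(t) = 3 + (t*sqrt(t))/4 = 3 + t**(3/2)/4)
(3313 + S)/(Q(86) + Y) = (3313 - 53271)/((3 + 86**(3/2)/4) - 57300993/174844138) = -49958/((3 + (86*sqrt(86))/4) - 57300993/174844138) = -49958/((3 + 43*sqrt(86)/2) - 57300993/174844138) = -49958/(467231421/174844138 + 43*sqrt(86)/2)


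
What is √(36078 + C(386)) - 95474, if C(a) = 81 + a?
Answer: -95474 + √36545 ≈ -95283.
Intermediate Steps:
√(36078 + C(386)) - 95474 = √(36078 + (81 + 386)) - 95474 = √(36078 + 467) - 95474 = √36545 - 95474 = -95474 + √36545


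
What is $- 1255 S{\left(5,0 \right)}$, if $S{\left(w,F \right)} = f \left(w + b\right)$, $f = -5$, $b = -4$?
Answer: $6275$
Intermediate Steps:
$S{\left(w,F \right)} = 20 - 5 w$ ($S{\left(w,F \right)} = - 5 \left(w - 4\right) = - 5 \left(-4 + w\right) = 20 - 5 w$)
$- 1255 S{\left(5,0 \right)} = - 1255 \left(20 - 25\right) = \left(-1255\right) \left(-5\right) = 6275$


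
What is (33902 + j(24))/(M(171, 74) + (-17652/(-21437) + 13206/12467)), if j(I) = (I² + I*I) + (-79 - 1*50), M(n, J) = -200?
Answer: -717991048775/4072911638 ≈ -176.28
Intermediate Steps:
j(I) = -129 + 2*I² (j(I) = (I² + I²) + (-79 - 50) = 2*I² - 129 = -129 + 2*I²)
(33902 + j(24))/(M(171, 74) + (-17652/(-21437) + 13206/12467)) = (33902 + (-129 + 2*24²))/(-200 + (-17652/(-21437) + 13206/12467)) = (33902 + (-129 + 2*576))/(-200 + (-17652*(-1/21437) + 13206*(1/12467))) = (33902 + (-129 + 1152))/(-200 + (17652/21437 + 13206/12467)) = (33902 + 1023)/(-200 + 38704962/20558083) = 34925/(-4072911638/20558083) = 34925*(-20558083/4072911638) = -717991048775/4072911638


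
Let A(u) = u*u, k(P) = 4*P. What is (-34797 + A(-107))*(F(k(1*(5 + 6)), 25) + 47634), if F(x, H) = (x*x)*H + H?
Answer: -2242785532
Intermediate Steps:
A(u) = u²
F(x, H) = H + H*x² (F(x, H) = x²*H + H = H*x² + H = H + H*x²)
(-34797 + A(-107))*(F(k(1*(5 + 6)), 25) + 47634) = (-34797 + (-107)²)*(25*(1 + (4*(1*(5 + 6)))²) + 47634) = (-34797 + 11449)*(25*(1 + (4*(1*11))²) + 47634) = -23348*(25*(1 + (4*11)²) + 47634) = -23348*(25*(1 + 44²) + 47634) = -23348*(25*(1 + 1936) + 47634) = -23348*(25*1937 + 47634) = -23348*(48425 + 47634) = -23348*96059 = -2242785532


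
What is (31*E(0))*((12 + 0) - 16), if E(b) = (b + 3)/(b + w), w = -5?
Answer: 372/5 ≈ 74.400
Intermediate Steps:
E(b) = (3 + b)/(-5 + b) (E(b) = (b + 3)/(b - 5) = (3 + b)/(-5 + b))
(31*E(0))*((12 + 0) - 16) = (31*((3 + 0)/(-5 + 0)))*((12 + 0) - 16) = (31*(3/(-5)))*(12 - 16) = (31*(-1/5*3))*(-4) = (31*(-3/5))*(-4) = -93/5*(-4) = 372/5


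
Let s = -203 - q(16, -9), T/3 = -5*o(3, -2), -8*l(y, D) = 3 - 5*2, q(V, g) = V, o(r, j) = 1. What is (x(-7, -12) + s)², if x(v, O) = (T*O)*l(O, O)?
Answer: 15129/4 ≈ 3782.3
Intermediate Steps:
l(y, D) = 7/8 (l(y, D) = -(3 - 5*2)/8 = -(3 - 10)/8 = -⅛*(-7) = 7/8)
T = -15 (T = 3*(-5*1) = 3*(-5) = -15)
s = -219 (s = -203 - 1*16 = -203 - 16 = -219)
x(v, O) = -105*O/8 (x(v, O) = -15*O*(7/8) = -105*O/8)
(x(-7, -12) + s)² = (-105/8*(-12) - 219)² = (315/2 - 219)² = (-123/2)² = 15129/4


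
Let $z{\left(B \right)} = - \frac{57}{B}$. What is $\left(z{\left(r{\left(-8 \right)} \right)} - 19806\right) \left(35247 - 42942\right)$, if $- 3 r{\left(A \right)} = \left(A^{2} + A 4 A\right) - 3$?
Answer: $\frac{48311757045}{317} \approx 1.524 \cdot 10^{8}$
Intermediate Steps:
$r{\left(A \right)} = 1 - \frac{5 A^{2}}{3}$ ($r{\left(A \right)} = - \frac{\left(A^{2} + A 4 A\right) - 3}{3} = - \frac{\left(A^{2} + 4 A A\right) - 3}{3} = - \frac{\left(A^{2} + 4 A^{2}\right) - 3}{3} = - \frac{5 A^{2} - 3}{3} = - \frac{-3 + 5 A^{2}}{3} = 1 - \frac{5 A^{2}}{3}$)
$\left(z{\left(r{\left(-8 \right)} \right)} - 19806\right) \left(35247 - 42942\right) = \left(- \frac{57}{1 - \frac{5 \left(-8\right)^{2}}{3}} - 19806\right) \left(35247 - 42942\right) = \left(- \frac{57}{1 - \frac{320}{3}} - 19806\right) \left(-7695\right) = \left(- \frac{57}{- \frac{317}{3}} - 19806\right) \left(-7695\right) = \left(\left(-57\right) \left(- \frac{3}{317}\right) - 19806\right) \left(-7695\right) = \left(\frac{171}{317} - 19806\right) \left(-7695\right) = \left(- \frac{6278331}{317}\right) \left(-7695\right) = \frac{48311757045}{317}$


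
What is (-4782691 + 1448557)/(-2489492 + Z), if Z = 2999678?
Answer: -555689/85031 ≈ -6.5351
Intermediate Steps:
(-4782691 + 1448557)/(-2489492 + Z) = (-4782691 + 1448557)/(-2489492 + 2999678) = -3334134/510186 = -3334134*1/510186 = -555689/85031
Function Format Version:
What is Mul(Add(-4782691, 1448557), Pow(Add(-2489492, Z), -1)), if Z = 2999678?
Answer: Rational(-555689, 85031) ≈ -6.5351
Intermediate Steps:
Mul(Add(-4782691, 1448557), Pow(Add(-2489492, Z), -1)) = Mul(Add(-4782691, 1448557), Pow(Add(-2489492, 2999678), -1)) = Mul(-3334134, Pow(510186, -1)) = Mul(-3334134, Rational(1, 510186)) = Rational(-555689, 85031)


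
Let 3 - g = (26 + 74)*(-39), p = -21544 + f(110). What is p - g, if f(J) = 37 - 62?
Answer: -25472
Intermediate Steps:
f(J) = -25
p = -21569 (p = -21544 - 25 = -21569)
g = 3903 (g = 3 - (26 + 74)*(-39) = 3 - 100*(-39) = 3 - 1*(-3900) = 3 + 3900 = 3903)
p - g = -21569 - 1*3903 = -21569 - 3903 = -25472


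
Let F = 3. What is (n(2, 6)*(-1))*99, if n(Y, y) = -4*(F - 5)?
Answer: -792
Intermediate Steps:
n(Y, y) = 8 (n(Y, y) = -4*(3 - 5) = -4*(-2) = 8)
(n(2, 6)*(-1))*99 = (8*(-1))*99 = -8*99 = -792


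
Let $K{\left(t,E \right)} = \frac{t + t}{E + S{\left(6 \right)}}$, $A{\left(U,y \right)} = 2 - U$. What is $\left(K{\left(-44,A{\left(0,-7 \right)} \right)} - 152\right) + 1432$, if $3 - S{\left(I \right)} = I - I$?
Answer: $\frac{6312}{5} \approx 1262.4$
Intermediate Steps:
$S{\left(I \right)} = 3$ ($S{\left(I \right)} = 3 - \left(I - I\right) = 3 - 0 = 3 + 0 = 3$)
$K{\left(t,E \right)} = \frac{2 t}{3 + E}$ ($K{\left(t,E \right)} = \frac{t + t}{E + 3} = \frac{2 t}{3 + E}$)
$\left(K{\left(-44,A{\left(0,-7 \right)} \right)} - 152\right) + 1432 = \left(2 \left(-44\right) \frac{1}{3 + \left(2 - 0\right)} - 152\right) + 1432 = \left(2 \left(-44\right) \frac{1}{3 + \left(2 + 0\right)} - 152\right) + 1432 = \left(2 \left(-44\right) \frac{1}{3 + 2} - 152\right) + 1432 = \left(2 \left(-44\right) \frac{1}{5} - 152\right) + 1432 = \left(- \frac{88}{5} - 152\right) + 1432 = - \frac{848}{5} + 1432 = \frac{6312}{5}$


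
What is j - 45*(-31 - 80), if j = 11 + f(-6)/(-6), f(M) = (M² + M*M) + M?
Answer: 4995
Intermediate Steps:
f(M) = M + 2*M² (f(M) = (M² + M²) + M = 2*M² + M = M + 2*M²)
j = 0 (j = 11 + (-6*(1 + 2*(-6)))/(-6) = 11 - (-1)*(1 - 12) = 11 - (-1)*(-11) = 11 - ⅙*66 = 11 - 11 = 0)
j - 45*(-31 - 80) = 0 - 45*(-31 - 80) = 0 - 45*(-111) = 0 + 4995 = 4995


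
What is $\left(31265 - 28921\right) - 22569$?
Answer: $-20225$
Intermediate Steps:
$\left(31265 - 28921\right) - 22569 = 2344 - 22569 = -20225$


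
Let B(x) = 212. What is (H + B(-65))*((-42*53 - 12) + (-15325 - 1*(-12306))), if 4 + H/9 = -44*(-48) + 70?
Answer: -104162198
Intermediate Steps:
H = 19602 (H = -36 + 9*(-44*(-48) + 70) = -36 + 9*(2112 + 70) = -36 + 9*2182 = -36 + 19638 = 19602)
(H + B(-65))*((-42*53 - 12) + (-15325 - 1*(-12306))) = (19602 + 212)*((-42*53 - 12) + (-15325 - 1*(-12306))) = 19814*((-2226 - 12) + (-15325 + 12306)) = 19814*(-2238 - 3019) = 19814*(-5257) = -104162198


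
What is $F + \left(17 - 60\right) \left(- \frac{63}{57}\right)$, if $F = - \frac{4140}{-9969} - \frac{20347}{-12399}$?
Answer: $\frac{38815045250}{782835663} \approx 49.583$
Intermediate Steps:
$F = \frac{84723701}{41201877}$ ($F = \left(-4140\right) \left(- \frac{1}{9969}\right) - - \frac{20347}{12399} = \frac{1380}{3323} + \frac{20347}{12399} = \frac{84723701}{41201877} \approx 2.0563$)
$F + \left(17 - 60\right) \left(- \frac{63}{57}\right) = \frac{84723701}{41201877} + \left(17 - 60\right) \left(- \frac{63}{57}\right) = \frac{84723701}{41201877} - 43 \left(\left(-63\right) \frac{1}{57}\right) = \frac{84723701}{41201877} - - \frac{903}{19} = \frac{84723701}{41201877} + \frac{903}{19} = \frac{38815045250}{782835663}$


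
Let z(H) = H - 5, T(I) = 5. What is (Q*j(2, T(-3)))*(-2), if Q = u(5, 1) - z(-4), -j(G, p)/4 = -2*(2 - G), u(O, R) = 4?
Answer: 0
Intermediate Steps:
j(G, p) = 16 - 8*G (j(G, p) = -(-8)*(2 - G) = -4*(-4 + 2*G) = 16 - 8*G)
z(H) = -5 + H
Q = 13 (Q = 4 - (-5 - 4) = 4 - 1*(-9) = 4 + 9 = 13)
(Q*j(2, T(-3)))*(-2) = (13*(16 - 8*2))*(-2) = (13*(16 - 16))*(-2) = (13*0)*(-2) = 0*(-2) = 0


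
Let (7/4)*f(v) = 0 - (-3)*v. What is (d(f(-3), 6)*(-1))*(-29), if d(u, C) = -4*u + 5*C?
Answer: 10266/7 ≈ 1466.6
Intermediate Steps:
f(v) = 12*v/7 (f(v) = 4*(0 - (-3)*v)/7 = 4*(0 + 3*v)/7 = 4*(3*v)/7 = 12*v/7)
(d(f(-3), 6)*(-1))*(-29) = ((-48*(-3)/7 + 5*6)*(-1))*(-29) = ((-4*(-36/7) + 30)*(-1))*(-29) = ((144/7 + 30)*(-1))*(-29) = ((354/7)*(-1))*(-29) = -354/7*(-29) = 10266/7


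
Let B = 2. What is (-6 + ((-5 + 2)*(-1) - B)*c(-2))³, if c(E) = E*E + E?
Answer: -64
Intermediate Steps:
c(E) = E + E² (c(E) = E² + E = E + E²)
(-6 + ((-5 + 2)*(-1) - B)*c(-2))³ = (-6 + ((-5 + 2)*(-1) - 1*2)*(-2*(1 - 2)))³ = (-6 + (-3*(-1) - 2)*(-2*(-1)))³ = (-6 + (3 - 2)*2)³ = (-6 + 1*2)³ = (-6 + 2)³ = (-4)³ = -64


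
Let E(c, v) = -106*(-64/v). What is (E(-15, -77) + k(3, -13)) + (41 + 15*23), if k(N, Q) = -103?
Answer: 15007/77 ≈ 194.90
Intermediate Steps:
E(c, v) = 6784/v (E(c, v) = -106*(-64/v) = -(-6784)/v = 6784/v)
(E(-15, -77) + k(3, -13)) + (41 + 15*23) = (6784/(-77) - 103) + (41 + 15*23) = (6784*(-1/77) - 103) + (41 + 345) = (-6784/77 - 103) + 386 = -14715/77 + 386 = 15007/77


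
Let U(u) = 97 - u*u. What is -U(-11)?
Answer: 24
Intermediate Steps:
U(u) = 97 - u²
-U(-11) = -(97 - 1*(-11)²) = -(97 - 1*121) = -(97 - 121) = -1*(-24) = 24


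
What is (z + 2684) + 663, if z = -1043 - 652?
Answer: 1652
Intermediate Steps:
z = -1695
(z + 2684) + 663 = (-1695 + 2684) + 663 = 989 + 663 = 1652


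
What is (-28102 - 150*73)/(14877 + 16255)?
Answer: -9763/7783 ≈ -1.2544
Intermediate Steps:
(-28102 - 150*73)/(14877 + 16255) = (-28102 - 10950)/31132 = -39052*1/31132 = -9763/7783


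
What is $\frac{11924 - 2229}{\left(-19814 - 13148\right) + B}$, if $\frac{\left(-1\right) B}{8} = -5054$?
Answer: $\frac{1939}{1494} \approx 1.2979$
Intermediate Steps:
$B = 40432$ ($B = \left(-8\right) \left(-5054\right) = 40432$)
$\frac{11924 - 2229}{\left(-19814 - 13148\right) + B} = \frac{11924 - 2229}{\left(-19814 - 13148\right) + 40432} = \frac{9695}{-32962 + 40432} = \frac{9695}{7470} = 9695 \cdot \frac{1}{7470} = \frac{1939}{1494}$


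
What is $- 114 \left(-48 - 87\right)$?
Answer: $15390$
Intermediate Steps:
$- 114 \left(-48 - 87\right) = \left(-114\right) \left(-135\right) = 15390$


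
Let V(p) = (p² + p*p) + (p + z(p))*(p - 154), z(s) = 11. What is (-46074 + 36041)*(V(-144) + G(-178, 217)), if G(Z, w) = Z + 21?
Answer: -812161317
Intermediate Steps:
G(Z, w) = 21 + Z
V(p) = 2*p² + (-154 + p)*(11 + p) (V(p) = (p² + p*p) + (p + 11)*(p - 154) = (p² + p²) + (11 + p)*(-154 + p) = 2*p² + (-154 + p)*(11 + p))
(-46074 + 36041)*(V(-144) + G(-178, 217)) = (-46074 + 36041)*((-1694 - 143*(-144) + 3*(-144)²) + (21 - 178)) = -10033*((-1694 + 20592 + 3*20736) - 157) = -10033*((-1694 + 20592 + 62208) - 157) = -10033*(81106 - 157) = -10033*80949 = -812161317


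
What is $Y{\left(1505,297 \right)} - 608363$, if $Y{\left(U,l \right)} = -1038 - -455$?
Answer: $-608946$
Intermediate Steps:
$Y{\left(U,l \right)} = -583$ ($Y{\left(U,l \right)} = -1038 + 455 = -583$)
$Y{\left(1505,297 \right)} - 608363 = -583 - 608363 = -608946$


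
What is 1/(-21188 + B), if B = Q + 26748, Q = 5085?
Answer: 1/10645 ≈ 9.3941e-5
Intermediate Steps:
B = 31833 (B = 5085 + 26748 = 31833)
1/(-21188 + B) = 1/(-21188 + 31833) = 1/10645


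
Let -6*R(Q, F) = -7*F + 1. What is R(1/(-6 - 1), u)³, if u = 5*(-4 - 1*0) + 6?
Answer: -35937/8 ≈ -4492.1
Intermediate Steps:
u = -14 (u = 5*(-4 + 0) + 6 = 5*(-4) + 6 = -20 + 6 = -14)
R(Q, F) = -⅙ + 7*F/6 (R(Q, F) = -(-7*F + 1)/6 = -(1 - 7*F)/6 = -⅙ + 7*F/6)
R(1/(-6 - 1), u)³ = (-⅙ + (7/6)*(-14))³ = (-⅙ - 49/3)³ = (-33/2)³ = -35937/8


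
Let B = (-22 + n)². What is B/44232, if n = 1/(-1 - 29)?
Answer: 436921/39808800 ≈ 0.010975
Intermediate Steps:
n = -1/30 (n = 1/(-30) = -1/30 ≈ -0.033333)
B = 436921/900 (B = (-22 - 1/30)² = (-661/30)² = 436921/900 ≈ 485.47)
B/44232 = (436921/900)/44232 = (436921/900)*(1/44232) = 436921/39808800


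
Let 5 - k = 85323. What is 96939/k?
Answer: -96939/85318 ≈ -1.1362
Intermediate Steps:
k = -85318 (k = 5 - 1*85323 = 5 - 85323 = -85318)
96939/k = 96939/(-85318) = 96939*(-1/85318) = -96939/85318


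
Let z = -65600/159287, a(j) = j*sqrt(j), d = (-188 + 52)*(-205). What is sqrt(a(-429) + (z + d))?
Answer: sqrt(707370623300520 - 10884737450301*I*sqrt(429))/159287 ≈ 169.03 - 26.284*I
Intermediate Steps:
d = 27880 (d = -136*(-205) = 27880)
a(j) = j**(3/2)
z = -65600/159287 (z = -65600*1/159287 = -65600/159287 ≈ -0.41184)
sqrt(a(-429) + (z + d)) = sqrt((-429)**(3/2) + (-65600/159287 + 27880)) = sqrt(-429*I*sqrt(429) + 4440855960/159287) = sqrt(4440855960/159287 - 429*I*sqrt(429))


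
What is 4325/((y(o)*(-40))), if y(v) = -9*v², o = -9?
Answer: 865/5832 ≈ 0.14832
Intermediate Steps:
4325/((y(o)*(-40))) = 4325/((-9*(-9)²*(-40))) = 4325/((-9*81*(-40))) = 4325/((-729*(-40))) = 4325/29160 = 4325*(1/29160) = 865/5832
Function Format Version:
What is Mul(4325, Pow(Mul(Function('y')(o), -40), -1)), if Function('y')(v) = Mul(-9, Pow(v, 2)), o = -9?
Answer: Rational(865, 5832) ≈ 0.14832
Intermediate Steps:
Mul(4325, Pow(Mul(Function('y')(o), -40), -1)) = Mul(4325, Pow(Mul(Mul(-9, Pow(-9, 2)), -40), -1)) = Mul(4325, Pow(Mul(Mul(-9, 81), -40), -1)) = Mul(4325, Pow(Mul(-729, -40), -1)) = Mul(4325, Pow(29160, -1)) = Mul(4325, Rational(1, 29160)) = Rational(865, 5832)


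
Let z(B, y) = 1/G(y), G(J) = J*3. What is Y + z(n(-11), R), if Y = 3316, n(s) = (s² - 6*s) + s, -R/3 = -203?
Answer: 6058333/1827 ≈ 3316.0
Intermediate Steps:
R = 609 (R = -3*(-203) = 609)
G(J) = 3*J
n(s) = s² - 5*s
z(B, y) = 1/(3*y)
Y + z(n(-11), R) = 3316 + (⅓)/609 = 3316 + (⅓)*(1/609) = 3316 + 1/1827 = 6058333/1827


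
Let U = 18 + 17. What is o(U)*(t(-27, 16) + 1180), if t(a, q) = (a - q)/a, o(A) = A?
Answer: 1116605/27 ≈ 41356.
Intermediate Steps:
U = 35
t(a, q) = (a - q)/a
o(U)*(t(-27, 16) + 1180) = 35*((-27 - 1*16)/(-27) + 1180) = 35*(-(-27 - 16)/27 + 1180) = 35*(-1/27*(-43) + 1180) = 35*(43/27 + 1180) = 35*(31903/27) = 1116605/27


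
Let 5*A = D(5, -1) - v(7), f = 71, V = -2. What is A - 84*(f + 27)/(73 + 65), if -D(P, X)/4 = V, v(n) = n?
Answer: -6837/115 ≈ -59.452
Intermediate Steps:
D(P, X) = 8 (D(P, X) = -4*(-2) = 8)
A = ⅕ (A = (8 - 1*7)/5 = (8 - 7)/5 = (⅕)*1 = ⅕ ≈ 0.20000)
A - 84*(f + 27)/(73 + 65) = ⅕ - 84*(71 + 27)/(73 + 65) = ⅕ - 8232/138 = ⅕ - 84*49/69 = ⅕ - 1372/23 = -6837/115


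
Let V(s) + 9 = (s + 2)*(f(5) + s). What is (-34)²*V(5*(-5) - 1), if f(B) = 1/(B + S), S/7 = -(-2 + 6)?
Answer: 16379364/23 ≈ 7.1215e+5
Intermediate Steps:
S = -28 (S = 7*(-(-2 + 6)) = 7*(-1*4) = 7*(-4) = -28)
f(B) = 1/(-28 + B) (f(B) = 1/(B - 28) = 1/(-28 + B))
V(s) = -9 + (2 + s)*(-1/23 + s) (V(s) = -9 + (s + 2)*(1/(-28 + 5) + s) = -9 + (2 + s)*(1/(-23) + s) = -9 + (2 + s)*(-1/23 + s))
(-34)²*V(5*(-5) - 1) = (-34)²*(-209/23 + (5*(-5) - 1)² + 45*(5*(-5) - 1)/23) = 1156*(-209/23 + (-25 - 1)² + 45*(-25 - 1)/23) = 1156*(-209/23 + (-26)² + (45/23)*(-26)) = 1156*(-209/23 + 676 - 1170/23) = 1156*(14169/23) = 16379364/23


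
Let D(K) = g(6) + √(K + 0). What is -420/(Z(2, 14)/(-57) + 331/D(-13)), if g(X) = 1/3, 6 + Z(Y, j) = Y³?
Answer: -1349378100/3203447269 - 4065083820*I*√13/3203447269 ≈ -0.42123 - 4.5753*I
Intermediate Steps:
Z(Y, j) = -6 + Y³
g(X) = ⅓
D(K) = ⅓ + √K (D(K) = ⅓ + √(K + 0) = ⅓ + √K)
-420/(Z(2, 14)/(-57) + 331/D(-13)) = -420/((-6 + 2³)/(-57) + 331/(⅓ + √(-13))) = -420/((-6 + 8)*(-1/57) + 331/(⅓ + I*√13)) = -420/(2*(-1/57) + 331/(⅓ + I*√13)) = -420/(-2/57 + 331/(⅓ + I*√13))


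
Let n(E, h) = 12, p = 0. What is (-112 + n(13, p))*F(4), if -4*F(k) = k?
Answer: 100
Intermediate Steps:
F(k) = -k/4
(-112 + n(13, p))*F(4) = (-112 + 12)*(-¼*4) = -100*(-1) = 100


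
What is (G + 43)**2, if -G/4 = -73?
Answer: 112225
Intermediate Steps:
G = 292 (G = -4*(-73) = 292)
(G + 43)**2 = (292 + 43)**2 = 335**2 = 112225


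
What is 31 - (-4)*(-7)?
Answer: 3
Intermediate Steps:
31 - (-4)*(-7) = 31 - 4*7 = 31 - 28 = 3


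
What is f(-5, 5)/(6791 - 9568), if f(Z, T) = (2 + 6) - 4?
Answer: -4/2777 ≈ -0.0014404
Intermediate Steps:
f(Z, T) = 4 (f(Z, T) = 8 - 4 = 4)
f(-5, 5)/(6791 - 9568) = 4/(6791 - 9568) = 4/(-2777) = -1/2777*4 = -4/2777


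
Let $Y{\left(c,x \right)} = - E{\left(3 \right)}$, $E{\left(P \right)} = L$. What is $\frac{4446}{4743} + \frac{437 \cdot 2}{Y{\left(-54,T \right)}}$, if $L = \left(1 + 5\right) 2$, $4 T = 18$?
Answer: $- \frac{227335}{3162} \approx -71.896$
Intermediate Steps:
$T = \frac{9}{2}$ ($T = \frac{1}{4} \cdot 18 = \frac{9}{2} \approx 4.5$)
$L = 12$ ($L = 6 \cdot 2 = 12$)
$E{\left(P \right)} = 12$
$Y{\left(c,x \right)} = -12$ ($Y{\left(c,x \right)} = \left(-1\right) 12 = -12$)
$\frac{4446}{4743} + \frac{437 \cdot 2}{Y{\left(-54,T \right)}} = \frac{4446}{4743} + \frac{437 \cdot 2}{-12} = 4446 \cdot \frac{1}{4743} + 874 \left(- \frac{1}{12}\right) = \frac{494}{527} - \frac{437}{6} = - \frac{227335}{3162}$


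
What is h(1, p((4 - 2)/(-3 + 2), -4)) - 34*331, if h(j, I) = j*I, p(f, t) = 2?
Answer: -11252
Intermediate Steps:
h(j, I) = I*j
h(1, p((4 - 2)/(-3 + 2), -4)) - 34*331 = 2*1 - 34*331 = 2 - 11254 = -11252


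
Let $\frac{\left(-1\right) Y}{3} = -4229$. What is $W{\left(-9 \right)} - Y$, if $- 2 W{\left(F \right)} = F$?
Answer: $- \frac{25365}{2} \approx -12683.0$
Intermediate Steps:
$Y = 12687$ ($Y = \left(-3\right) \left(-4229\right) = 12687$)
$W{\left(F \right)} = - \frac{F}{2}$
$W{\left(-9 \right)} - Y = \left(- \frac{1}{2}\right) \left(-9\right) - 12687 = \frac{9}{2} - 12687 = - \frac{25365}{2}$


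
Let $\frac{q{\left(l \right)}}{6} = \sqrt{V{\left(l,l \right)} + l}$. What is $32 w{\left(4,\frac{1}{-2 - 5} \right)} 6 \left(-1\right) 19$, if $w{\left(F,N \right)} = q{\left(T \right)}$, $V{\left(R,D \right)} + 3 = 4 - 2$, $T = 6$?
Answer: $- 21888 \sqrt{5} \approx -48943.0$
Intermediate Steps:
$V{\left(R,D \right)} = -1$ ($V{\left(R,D \right)} = -3 + \left(4 - 2\right) = -3 + 2 = -1$)
$q{\left(l \right)} = 6 \sqrt{-1 + l}$
$w{\left(F,N \right)} = 6 \sqrt{5}$ ($w{\left(F,N \right)} = 6 \sqrt{-1 + 6} = 6 \sqrt{5}$)
$32 w{\left(4,\frac{1}{-2 - 5} \right)} 6 \left(-1\right) 19 = 32 \cdot 6 \sqrt{5} \cdot 6 \left(-1\right) 19 = 32 \cdot 36 \sqrt{5} \left(-1\right) 19 = 32 \left(- 36 \sqrt{5}\right) 19 = - 1152 \sqrt{5} \cdot 19 = - 21888 \sqrt{5}$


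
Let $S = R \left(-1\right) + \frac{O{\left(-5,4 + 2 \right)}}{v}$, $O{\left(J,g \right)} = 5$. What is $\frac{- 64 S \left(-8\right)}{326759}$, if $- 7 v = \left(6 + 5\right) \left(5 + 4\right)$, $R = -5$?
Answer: $\frac{235520}{32349141} \approx 0.0072806$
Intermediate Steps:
$v = - \frac{99}{7}$ ($v = - \frac{\left(6 + 5\right) \left(5 + 4\right)}{7} = - \frac{11 \cdot 9}{7} = \left(- \frac{1}{7}\right) 99 = - \frac{99}{7} \approx -14.143$)
$S = \frac{460}{99}$ ($S = \left(-5\right) \left(-1\right) + \frac{5}{- \frac{99}{7}} = 5 + 5 \left(- \frac{7}{99}\right) = 5 - \frac{35}{99} = \frac{460}{99} \approx 4.6465$)
$\frac{- 64 S \left(-8\right)}{326759} = \frac{\left(-64\right) \frac{460}{99} \left(-8\right)}{326759} = \left(- \frac{29440}{99}\right) \left(-8\right) \frac{1}{326759} = \frac{235520}{99} \cdot \frac{1}{326759} = \frac{235520}{32349141}$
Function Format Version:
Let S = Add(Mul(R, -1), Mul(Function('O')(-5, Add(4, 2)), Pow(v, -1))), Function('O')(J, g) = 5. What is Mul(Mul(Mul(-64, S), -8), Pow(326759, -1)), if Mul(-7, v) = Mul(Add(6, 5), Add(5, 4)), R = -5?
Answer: Rational(235520, 32349141) ≈ 0.0072806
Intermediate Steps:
v = Rational(-99, 7) (v = Mul(Rational(-1, 7), Mul(Add(6, 5), Add(5, 4))) = Mul(Rational(-1, 7), Mul(11, 9)) = Mul(Rational(-1, 7), 99) = Rational(-99, 7) ≈ -14.143)
S = Rational(460, 99) (S = Add(Mul(-5, -1), Mul(5, Pow(Rational(-99, 7), -1))) = Add(5, Mul(5, Rational(-7, 99))) = Add(5, Rational(-35, 99)) = Rational(460, 99) ≈ 4.6465)
Mul(Mul(Mul(-64, S), -8), Pow(326759, -1)) = Mul(Mul(Mul(-64, Rational(460, 99)), -8), Pow(326759, -1)) = Mul(Mul(Rational(-29440, 99), -8), Rational(1, 326759)) = Mul(Rational(235520, 99), Rational(1, 326759)) = Rational(235520, 32349141)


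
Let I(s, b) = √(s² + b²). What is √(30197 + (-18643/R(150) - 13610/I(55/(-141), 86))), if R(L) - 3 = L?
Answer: √(1691360888278400308268266 - 733941850162274010*√147042901)/7499187951 ≈ 172.97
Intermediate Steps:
R(L) = 3 + L
I(s, b) = √(b² + s²)
√(30197 + (-18643/R(150) - 13610/I(55/(-141), 86))) = √(30197 + (-18643/(3 + 150) - 13610/√(86² + (55/(-141))²))) = √(30197 + (-18643/153 - 13610/√(7396 + (55*(-1/141))²))) = √(30197 + (-18643*1/153 - 13610/√(7396 + (-55/141)²))) = √(30197 + (-18643/153 - 13610/√(7396 + 3025/19881))) = √(30197 + (-18643/153 - 13610*141*√147042901/147042901)) = √(30197 + (-18643/153 - 1919010*√147042901/147042901)) = √(4601498/153 - 1919010*√147042901/147042901)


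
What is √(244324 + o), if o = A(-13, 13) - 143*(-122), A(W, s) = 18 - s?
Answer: 5*√10471 ≈ 511.64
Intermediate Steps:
o = 17451 (o = (18 - 1*13) - 143*(-122) = (18 - 13) + 17446 = 5 + 17446 = 17451)
√(244324 + o) = √(244324 + 17451) = √261775 = 5*√10471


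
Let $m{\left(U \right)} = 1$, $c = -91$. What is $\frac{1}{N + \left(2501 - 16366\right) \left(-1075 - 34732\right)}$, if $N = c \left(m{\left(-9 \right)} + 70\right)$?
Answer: $\frac{1}{496457594} \approx 2.0143 \cdot 10^{-9}$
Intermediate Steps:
$N = -6461$ ($N = - 91 \left(1 + 70\right) = \left(-91\right) 71 = -6461$)
$\frac{1}{N + \left(2501 - 16366\right) \left(-1075 - 34732\right)} = \frac{1}{-6461 + \left(2501 - 16366\right) \left(-1075 - 34732\right)} = \frac{1}{-6461 - -496464055} = \frac{1}{-6461 + 496464055} = \frac{1}{496457594}$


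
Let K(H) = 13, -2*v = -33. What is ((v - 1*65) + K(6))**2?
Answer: 5041/4 ≈ 1260.3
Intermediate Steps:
v = 33/2 (v = -1/2*(-33) = 33/2 ≈ 16.500)
((v - 1*65) + K(6))**2 = ((33/2 - 1*65) + 13)**2 = ((33/2 - 65) + 13)**2 = (-97/2 + 13)**2 = (-71/2)**2 = 5041/4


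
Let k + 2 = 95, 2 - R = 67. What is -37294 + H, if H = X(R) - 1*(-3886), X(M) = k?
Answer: -33315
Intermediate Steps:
R = -65 (R = 2 - 1*67 = 2 - 67 = -65)
k = 93 (k = -2 + 95 = 93)
X(M) = 93
H = 3979 (H = 93 - 1*(-3886) = 93 + 3886 = 3979)
-37294 + H = -37294 + 3979 = -33315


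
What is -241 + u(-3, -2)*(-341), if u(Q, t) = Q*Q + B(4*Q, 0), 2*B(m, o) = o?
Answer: -3310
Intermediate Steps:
B(m, o) = o/2
u(Q, t) = Q**2 (u(Q, t) = Q*Q + (1/2)*0 = Q**2 + 0 = Q**2)
-241 + u(-3, -2)*(-341) = -241 + (-3)**2*(-341) = -241 + 9*(-341) = -241 - 3069 = -3310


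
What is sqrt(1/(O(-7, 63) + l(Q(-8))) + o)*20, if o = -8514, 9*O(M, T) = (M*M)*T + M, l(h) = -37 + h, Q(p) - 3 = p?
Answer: 30*I*sqrt(6906557882)/1351 ≈ 1845.4*I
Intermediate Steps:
Q(p) = 3 + p
O(M, T) = M/9 + T*M**2/9 (O(M, T) = ((M*M)*T + M)/9 = (M**2*T + M)/9 = (T*M**2 + M)/9 = (M + T*M**2)/9 = M/9 + T*M**2/9)
sqrt(1/(O(-7, 63) + l(Q(-8))) + o)*20 = sqrt(1/((1/9)*(-7)*(1 - 7*63) + (-37 + (3 - 8))) - 8514)*20 = sqrt(1/((1/9)*(-7)*(1 - 441) + (-37 - 5)) - 8514)*20 = sqrt(1/((1/9)*(-7)*(-440) - 42) - 8514)*20 = sqrt(1/(3080/9 - 42) - 8514)*20 = sqrt(1/(2702/9) - 8514)*20 = sqrt(9/2702 - 8514)*20 = sqrt(-23004819/2702)*20 = (3*I*sqrt(6906557882)/2702)*20 = 30*I*sqrt(6906557882)/1351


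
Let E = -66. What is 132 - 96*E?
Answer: 6468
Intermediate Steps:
132 - 96*E = 132 - 96*(-66) = 132 + 6336 = 6468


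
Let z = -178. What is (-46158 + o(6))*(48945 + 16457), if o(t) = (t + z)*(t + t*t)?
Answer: -3491289564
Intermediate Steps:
o(t) = (-178 + t)*(t + t²) (o(t) = (t - 178)*(t + t*t) = (-178 + t)*(t + t²))
(-46158 + o(6))*(48945 + 16457) = (-46158 + 6*(-178 + 6² - 177*6))*(48945 + 16457) = (-46158 + 6*(-178 + 36 - 1062))*65402 = (-46158 + 6*(-1204))*65402 = (-46158 - 7224)*65402 = -53382*65402 = -3491289564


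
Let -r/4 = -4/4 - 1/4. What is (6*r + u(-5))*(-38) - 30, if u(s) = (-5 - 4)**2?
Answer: -4248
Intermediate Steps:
r = 5 (r = -4*(-4/4 - 1/4) = -4*(-4*1/4 - 1*1/4) = -4*(-1 - 1/4) = -4*(-5/4) = 5)
u(s) = 81 (u(s) = (-9)**2 = 81)
(6*r + u(-5))*(-38) - 30 = (6*5 + 81)*(-38) - 30 = (30 + 81)*(-38) - 30 = 111*(-38) - 30 = -4218 - 30 = -4248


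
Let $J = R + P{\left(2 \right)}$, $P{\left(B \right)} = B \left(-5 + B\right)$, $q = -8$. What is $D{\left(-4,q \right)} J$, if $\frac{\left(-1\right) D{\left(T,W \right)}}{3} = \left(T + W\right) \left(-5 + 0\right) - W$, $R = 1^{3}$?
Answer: $1020$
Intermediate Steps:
$R = 1$
$D{\left(T,W \right)} = 15 T + 18 W$ ($D{\left(T,W \right)} = - 3 \left(\left(T + W\right) \left(-5 + 0\right) - W\right) = - 3 \left(\left(T + W\right) \left(-5\right) - W\right) = - 3 \left(\left(- 5 T - 5 W\right) - W\right) = - 3 \left(- 6 W - 5 T\right) = 15 T + 18 W$)
$J = -5$ ($J = 1 + 2 \left(-5 + 2\right) = 1 + 2 \left(-3\right) = 1 - 6 = -5$)
$D{\left(-4,q \right)} J = \left(15 \left(-4\right) + 18 \left(-8\right)\right) \left(-5\right) = \left(-60 - 144\right) \left(-5\right) = \left(-204\right) \left(-5\right) = 1020$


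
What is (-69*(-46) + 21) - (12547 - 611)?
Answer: -8741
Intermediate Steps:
(-69*(-46) + 21) - (12547 - 611) = (3174 + 21) - 1*11936 = 3195 - 11936 = -8741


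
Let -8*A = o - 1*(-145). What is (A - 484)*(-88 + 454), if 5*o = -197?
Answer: -909876/5 ≈ -1.8198e+5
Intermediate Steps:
o = -197/5 (o = (1/5)*(-197) = -197/5 ≈ -39.400)
A = -66/5 (A = -(-197/5 - 1*(-145))/8 = -(-197/5 + 145)/8 = -1/8*528/5 = -66/5 ≈ -13.200)
(A - 484)*(-88 + 454) = (-66/5 - 484)*(-88 + 454) = -2486/5*366 = -909876/5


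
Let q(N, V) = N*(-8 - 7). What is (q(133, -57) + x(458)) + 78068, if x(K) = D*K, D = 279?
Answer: 203855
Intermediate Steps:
q(N, V) = -15*N (q(N, V) = N*(-15) = -15*N)
x(K) = 279*K
(q(133, -57) + x(458)) + 78068 = (-15*133 + 279*458) + 78068 = (-1995 + 127782) + 78068 = 125787 + 78068 = 203855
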